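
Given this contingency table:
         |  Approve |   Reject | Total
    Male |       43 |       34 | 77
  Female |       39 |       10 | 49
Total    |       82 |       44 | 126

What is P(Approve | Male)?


P(Approve | Male) = 43/(43+34) = 43/77

P(Approve|Male) = 43/77 ≈ 55.84%


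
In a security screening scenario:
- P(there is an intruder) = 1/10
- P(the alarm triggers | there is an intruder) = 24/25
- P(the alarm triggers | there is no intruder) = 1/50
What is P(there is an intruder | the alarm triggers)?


Using Bayes' theorem:
P(A|B) = P(B|A)·P(A) / P(B)

P(the alarm triggers) = 24/25 × 1/10 + 1/50 × 9/10
= 12/125 + 9/500 = 57/500

P(there is an intruder|the alarm triggers) = (12/125) / (57/500) = 16/19

P(there is an intruder|the alarm triggers) = 16/19 ≈ 84.21%


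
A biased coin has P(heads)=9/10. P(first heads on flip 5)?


Geometric: P(X=5) = (1-p)^(k-1)×p = (1/10)^4×9/10 = 9/100000

P(X=5) = 9/100000 ≈ 0.01%


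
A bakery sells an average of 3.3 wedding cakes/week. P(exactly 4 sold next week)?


Poisson(λ=3.3): P(X=4) = e^(-λ)×λ^k/k!
= e^(-3.3) × 3.3^4 / 4!
≈ 0.0368831674 × 118.5921 / 24 ≈ 0.182252

P(X=4) ≈ 0.182252 ≈ 18.23%


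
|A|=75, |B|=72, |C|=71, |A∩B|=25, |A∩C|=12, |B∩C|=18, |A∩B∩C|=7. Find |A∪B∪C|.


|A∪B∪C| = 75+72+71-25-12-18+7 = 170

|A∪B∪C| = 170


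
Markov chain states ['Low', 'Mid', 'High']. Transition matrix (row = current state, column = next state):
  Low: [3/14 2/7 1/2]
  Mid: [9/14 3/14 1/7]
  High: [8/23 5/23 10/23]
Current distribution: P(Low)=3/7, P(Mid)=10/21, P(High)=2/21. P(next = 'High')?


P(next=High) = Σᵢ P(now=i)×P(i→High)
= 3/7×1/2 + 10/21×1/7 + 2/21×10/23
= 3/14 + 10/147 + 20/483 = 2189/6762

P = 2189/6762 ≈ 0.3237


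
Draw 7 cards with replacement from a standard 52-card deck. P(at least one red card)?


P(not a red card) = 26/52 = 1/2
P(none in 7 draws) = (1/2)^7 = 1/128
P(≥1 red card) = 1 - 1/128 = 127/128

P = 127/128 ≈ 99.22%


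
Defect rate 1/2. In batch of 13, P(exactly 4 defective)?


Binomial: P(X=4) = C(13,4)×p^4×(1-p)^9
= 715 × 1/16 × 1/512 = 715/8192

P(X=4) = 715/8192 ≈ 8.73%


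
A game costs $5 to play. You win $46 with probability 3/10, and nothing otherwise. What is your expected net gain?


E[gain] = (46-5)×3/10 + (-5)×7/10
= 123/10 - 7/2 = 44/5

Expected net gain = $44/5 ≈ $8.80


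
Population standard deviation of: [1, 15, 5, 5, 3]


Mean = 29/5
  (1-29/5)²=576/25
  (15-29/5)²=2116/25
  (5-29/5)²=16/25
  (5-29/5)²=16/25
  (3-29/5)²=196/25
Σ(x-μ)² = 584/5
σ² = (584/5)/5 = 584/25

σ = √(584/25) ≈ 4.8332


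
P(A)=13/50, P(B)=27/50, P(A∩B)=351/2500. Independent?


P(A)×P(B) = 351/2500
P(A∩B) = 351/2500
Equal ✓ → Independent

Yes, independent


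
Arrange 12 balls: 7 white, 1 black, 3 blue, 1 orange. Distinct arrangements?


12!/(7!×1!×3!×1!) = 15840

15840


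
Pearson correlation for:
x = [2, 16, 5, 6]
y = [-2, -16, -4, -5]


n=4, Σx=29, Σy=-27, Σxy=-310, Σx²=321, Σy²=301
r = (4×(-310) - 29×(-27))/√((4×321 - 29²)(4×301 - (-27)²))
= -457/√(443×475) = -457/√210425 ≈ -457/458.7210 ≈ -0.9962

r ≈ -0.9962


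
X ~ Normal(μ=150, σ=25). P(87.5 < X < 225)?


z₁=(87.5-150)/25=-2.5, z₂=(225-150)/25=3.0
P = Φ(3.0) - Φ(-2.5) = 0.998650 - 0.006210 = 0.992440 ≈ 0.9924

P(87.5 < X < 225) ≈ 0.9924


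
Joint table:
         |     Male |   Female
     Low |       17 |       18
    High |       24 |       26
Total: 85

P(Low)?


P(Low) = (17+18)/85 = 35/85 = 7/17

P(Low) = 7/17 ≈ 41.18%


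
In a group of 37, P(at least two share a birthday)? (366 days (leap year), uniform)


P(all different) = Π(366-i)/366 for i=0..36
= 0.152077
P(match) = 1 - 0.152077 = 0.847923

P ≈ 0.8479 ≈ 84.79%


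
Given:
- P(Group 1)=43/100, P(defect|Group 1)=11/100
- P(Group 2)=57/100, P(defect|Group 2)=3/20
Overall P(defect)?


P(B) = Σ P(B|Aᵢ)×P(Aᵢ)
  11/100×43/100 = 473/10000
  3/20×57/100 = 171/2000
Sum = 83/625

P(defect) = 83/625 ≈ 13.28%


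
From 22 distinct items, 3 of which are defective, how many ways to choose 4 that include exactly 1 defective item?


Choose 1 of the 3 defective items and 3 of the other 19 items:
C(3,1)×C(19,3) = 3×969 = 2907

2907


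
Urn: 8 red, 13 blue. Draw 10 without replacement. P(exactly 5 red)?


Hypergeometric: C(8,5)×C(13,5)/C(21,10)
= 56×1287/352716 = 66/323

P(X=5) = 66/323 ≈ 20.43%


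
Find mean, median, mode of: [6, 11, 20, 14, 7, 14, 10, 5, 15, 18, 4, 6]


Sorted: [4, 5, 6, 6, 7, 10, 11, 14, 14, 15, 18, 20]
Mean = 130/12 = 65/6
Median = 21/2
Freq: {6: 2, 11: 1, 20: 1, 14: 2, 7: 1, 10: 1, 5: 1, 15: 1, 18: 1, 4: 1}
Mode: [6, 14]

Mean=65/6, Median=21/2, Mode=[6, 14]


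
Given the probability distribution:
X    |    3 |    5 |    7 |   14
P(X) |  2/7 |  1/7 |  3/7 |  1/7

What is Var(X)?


E[X] = 46/7
E[X²] = 386/7
Var(X) = E[X²] - (E[X])² = 386/7 - 2116/49 = 586/49

Var(X) = 586/49 ≈ 11.9592


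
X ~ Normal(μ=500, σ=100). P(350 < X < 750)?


z₁=(350-500)/100=-1.5, z₂=(750-500)/100=2.5
P = Φ(2.5) - Φ(-1.5) = 0.993790 - 0.066807 = 0.926983 ≈ 0.9270

P(350 < X < 750) ≈ 0.9270


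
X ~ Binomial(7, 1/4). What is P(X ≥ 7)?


P(X ≥ 7) = Σ P(X=i) for i=7..7
P(X=7) = 1/16384
Sum = 1/16384

P(X ≥ 7) = 1/16384 ≈ 0.01%


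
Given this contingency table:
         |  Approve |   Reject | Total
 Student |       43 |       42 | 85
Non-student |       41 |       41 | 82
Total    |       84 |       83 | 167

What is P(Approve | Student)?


P(Approve | Student) = 43/(43+42) = 43/85

P(Approve|Student) = 43/85 ≈ 50.59%


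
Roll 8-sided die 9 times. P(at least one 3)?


P(no 3)^9 = (7/8)^9 = 40353607/134217728
P(≥1) = 1 - 40353607/134217728 = 93864121/134217728

P = 93864121/134217728 ≈ 69.93%


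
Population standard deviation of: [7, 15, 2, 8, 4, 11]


Mean = 47/6
  (7-47/6)²=25/36
  (15-47/6)²=1849/36
  (2-47/6)²=1225/36
  (8-47/6)²=1/36
  (4-47/6)²=529/36
  (11-47/6)²=361/36
Σ(x-μ)² = 665/6
σ² = (665/6)/6 = 665/36

σ = √(665/36) ≈ 4.2979


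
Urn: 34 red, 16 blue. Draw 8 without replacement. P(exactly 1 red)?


Hypergeometric: C(34,1)×C(16,7)/C(50,8)
= 34×11440/536878650 = 3536/4880715

P(X=1) = 3536/4880715 ≈ 0.07%


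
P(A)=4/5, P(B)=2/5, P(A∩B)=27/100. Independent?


P(A)×P(B) = 8/25
P(A∩B) = 27/100
Not equal → NOT independent

No, not independent


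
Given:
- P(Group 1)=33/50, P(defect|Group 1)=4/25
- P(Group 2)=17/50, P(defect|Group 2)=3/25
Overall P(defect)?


P(B) = Σ P(B|Aᵢ)×P(Aᵢ)
  4/25×33/50 = 66/625
  3/25×17/50 = 51/1250
Sum = 183/1250

P(defect) = 183/1250 ≈ 14.64%


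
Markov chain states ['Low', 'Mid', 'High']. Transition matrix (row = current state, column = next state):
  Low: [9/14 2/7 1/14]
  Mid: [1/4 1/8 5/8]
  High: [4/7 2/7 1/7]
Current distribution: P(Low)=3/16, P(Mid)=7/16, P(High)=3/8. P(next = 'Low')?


P(next=Low) = Σᵢ P(now=i)×P(i→Low)
= 3/16×9/14 + 7/16×1/4 + 3/8×4/7
= 27/224 + 7/64 + 3/14 = 199/448

P = 199/448 ≈ 0.4442


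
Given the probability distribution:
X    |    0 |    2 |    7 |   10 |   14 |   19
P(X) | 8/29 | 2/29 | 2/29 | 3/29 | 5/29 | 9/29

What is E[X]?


E[X] = Σ x·P(X=x)
= (0)×(8/29) + (2)×(2/29) + (7)×(2/29) + (10)×(3/29) + (14)×(5/29) + (19)×(9/29)
= 289/29

E[X] = 289/29


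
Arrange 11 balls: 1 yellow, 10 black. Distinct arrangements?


11!/(1!×10!) = 11

11


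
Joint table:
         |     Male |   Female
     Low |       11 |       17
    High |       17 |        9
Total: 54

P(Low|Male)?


P(Low|Male) = 11/(11+17) = 11/28

P = 11/28 ≈ 39.29%


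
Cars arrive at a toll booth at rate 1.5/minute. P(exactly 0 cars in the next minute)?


Poisson(λ=1.5): P(X=0) = e^(-λ)×λ^k/k!
= e^(-1.5) × 1.5^0 / 0!
≈ 0.2231301601 × 1 / 1 ≈ 0.223130

P(X=0) ≈ 0.223130 ≈ 22.31%


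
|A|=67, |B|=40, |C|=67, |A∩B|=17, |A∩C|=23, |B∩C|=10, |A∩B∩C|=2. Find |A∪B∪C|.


|A∪B∪C| = 67+40+67-17-23-10+2 = 126

|A∪B∪C| = 126


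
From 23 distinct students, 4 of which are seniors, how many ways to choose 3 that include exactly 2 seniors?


Choose 2 of the 4 seniors and 1 of the other 19 students:
C(4,2)×C(19,1) = 6×19 = 114

114


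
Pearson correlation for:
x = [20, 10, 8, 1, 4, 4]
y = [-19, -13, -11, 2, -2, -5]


n=6, Σx=47, Σy=-48, Σxy=-624, Σx²=597, Σy²=684
r = (6×(-624) - 47×(-48))/√((6×597 - 47²)(6×684 - (-48)²))
= -1488/√(1373×1800) = -1488/√2471400 ≈ -1488/1572.0687 ≈ -0.9465

r ≈ -0.9465


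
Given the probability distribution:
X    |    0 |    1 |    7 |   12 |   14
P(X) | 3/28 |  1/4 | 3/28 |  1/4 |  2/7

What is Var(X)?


E[X] = 8
E[X²] = 195/2
Var(X) = E[X²] - (E[X])² = 195/2 - 64 = 67/2

Var(X) = 67/2 ≈ 33.5000


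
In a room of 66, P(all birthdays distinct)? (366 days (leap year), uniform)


P(all different) = Π(366-i)/366 for i=0..65
= (366/366)×(365/366)×...×(301/366)
= 0.001939

P ≈ 0.0019 ≈ 0.19%


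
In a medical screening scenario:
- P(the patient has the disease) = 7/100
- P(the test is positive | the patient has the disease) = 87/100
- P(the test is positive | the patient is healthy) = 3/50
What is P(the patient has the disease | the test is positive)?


Using Bayes' theorem:
P(A|B) = P(B|A)·P(A) / P(B)

P(the test is positive) = 87/100 × 7/100 + 3/50 × 93/100
= 609/10000 + 279/5000 = 1167/10000

P(the patient has the disease|the test is positive) = (609/10000) / (1167/10000) = 203/389

P(the patient has the disease|the test is positive) = 203/389 ≈ 52.19%


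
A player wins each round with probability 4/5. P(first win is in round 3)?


Geometric: P(X=3) = (1-p)^(k-1)×p = (1/5)^2×4/5 = 4/125

P(X=3) = 4/125 ≈ 3.20%


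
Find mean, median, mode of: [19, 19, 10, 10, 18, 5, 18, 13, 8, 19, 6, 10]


Sorted: [5, 6, 8, 10, 10, 10, 13, 18, 18, 19, 19, 19]
Mean = 155/12
Median = 23/2
Freq: {19: 3, 10: 3, 18: 2, 5: 1, 13: 1, 8: 1, 6: 1}
Mode: [10, 19]

Mean=155/12, Median=23/2, Mode=[10, 19]


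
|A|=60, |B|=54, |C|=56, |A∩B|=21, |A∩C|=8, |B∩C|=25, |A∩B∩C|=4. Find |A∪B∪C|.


|A∪B∪C| = 60+54+56-21-8-25+4 = 120

|A∪B∪C| = 120


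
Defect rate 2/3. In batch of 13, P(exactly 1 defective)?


Binomial: P(X=1) = C(13,1)×p^1×(1-p)^12
= 13 × 2/3 × 1/531441 = 26/1594323

P(X=1) = 26/1594323 ≈ 0.00%


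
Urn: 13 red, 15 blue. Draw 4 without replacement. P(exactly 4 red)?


Hypergeometric: C(13,4)×C(15,0)/C(28,4)
= 715×1/20475 = 11/315

P(X=4) = 11/315 ≈ 3.49%


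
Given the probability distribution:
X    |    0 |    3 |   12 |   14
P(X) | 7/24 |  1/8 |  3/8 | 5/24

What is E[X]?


E[X] = Σ x·P(X=x)
= (0)×(7/24) + (3)×(1/8) + (12)×(3/8) + (14)×(5/24)
= 187/24

E[X] = 187/24


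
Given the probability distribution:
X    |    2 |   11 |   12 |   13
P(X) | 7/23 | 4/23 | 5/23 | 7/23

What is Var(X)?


E[X] = 209/23
E[X²] = 105
Var(X) = E[X²] - (E[X])² = 105 - 43681/529 = 11864/529

Var(X) = 11864/529 ≈ 22.4272


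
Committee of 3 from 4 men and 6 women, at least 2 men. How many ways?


Count by #men:
  2M,1W: C(4,2)×C(6,1)=36
  3M,0W: C(4,3)×C(6,0)=4
Total = 40

40


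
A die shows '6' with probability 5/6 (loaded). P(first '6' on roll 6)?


Geometric: P(X=6) = (1-p)^(k-1)×p = (1/6)^5×5/6 = 5/46656

P(X=6) = 5/46656 ≈ 0.01%


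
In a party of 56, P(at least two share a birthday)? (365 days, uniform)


P(all different) = Π(365-i)/365 for i=0..55
= 0.011668
P(match) = 1 - 0.011668 = 0.988332

P ≈ 0.9883 ≈ 98.83%


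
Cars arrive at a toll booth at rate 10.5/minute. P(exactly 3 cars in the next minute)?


Poisson(λ=10.5): P(X=3) = e^(-λ)×λ^k/k!
= e^(-10.5) × 10.5^3 / 3!
≈ 2.753644935e-05 × 1157.625 / 6 ≈ 0.005313

P(X=3) ≈ 0.005313 ≈ 0.53%


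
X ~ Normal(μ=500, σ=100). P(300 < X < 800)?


z₁=(300-500)/100=-2.0, z₂=(800-500)/100=3.0
P = Φ(3.0) - Φ(-2.0) = 0.998650 - 0.022750 = 0.975900 ≈ 0.9759

P(300 < X < 800) ≈ 0.9759


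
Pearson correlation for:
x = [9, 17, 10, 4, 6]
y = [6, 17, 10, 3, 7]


n=5, Σx=46, Σy=43, Σxy=497, Σx²=522, Σy²=483
r = (5×497 - 46×43)/√((5×522 - 46²)(5×483 - 43²))
= 507/√(494×566) = 507/√279604 ≈ 507/528.7759 ≈ 0.9588

r ≈ 0.9588


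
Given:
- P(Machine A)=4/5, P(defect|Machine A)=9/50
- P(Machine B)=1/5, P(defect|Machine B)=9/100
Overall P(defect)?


P(B) = Σ P(B|Aᵢ)×P(Aᵢ)
  9/50×4/5 = 18/125
  9/100×1/5 = 9/500
Sum = 81/500

P(defect) = 81/500 ≈ 16.20%


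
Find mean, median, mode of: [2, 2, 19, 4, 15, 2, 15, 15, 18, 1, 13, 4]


Sorted: [1, 2, 2, 2, 4, 4, 13, 15, 15, 15, 18, 19]
Mean = 110/12 = 55/6
Median = 17/2
Freq: {2: 3, 19: 1, 4: 2, 15: 3, 18: 1, 1: 1, 13: 1}
Mode: [2, 15]

Mean=55/6, Median=17/2, Mode=[2, 15]


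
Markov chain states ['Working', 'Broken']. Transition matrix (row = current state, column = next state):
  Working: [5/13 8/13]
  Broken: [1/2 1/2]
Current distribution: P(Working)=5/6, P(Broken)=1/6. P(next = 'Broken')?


P(next=Broken) = Σᵢ P(now=i)×P(i→Broken)
= 5/6×8/13 + 1/6×1/2
= 20/39 + 1/12 = 31/52

P = 31/52 ≈ 0.5962


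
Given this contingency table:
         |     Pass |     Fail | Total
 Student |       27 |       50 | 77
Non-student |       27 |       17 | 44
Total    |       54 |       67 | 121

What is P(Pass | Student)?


P(Pass | Student) = 27/(27+50) = 27/77

P(Pass|Student) = 27/77 ≈ 35.06%


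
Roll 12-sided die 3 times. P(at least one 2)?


P(no 2)^3 = (11/12)^3 = 1331/1728
P(≥1) = 1 - 1331/1728 = 397/1728

P = 397/1728 ≈ 22.97%


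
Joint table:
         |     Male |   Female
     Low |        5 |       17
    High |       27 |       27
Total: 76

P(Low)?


P(Low) = (5+17)/76 = 22/76 = 11/38

P(Low) = 11/38 ≈ 28.95%


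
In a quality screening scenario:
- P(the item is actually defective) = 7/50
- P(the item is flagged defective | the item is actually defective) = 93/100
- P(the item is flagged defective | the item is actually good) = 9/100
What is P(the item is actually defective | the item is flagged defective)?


Using Bayes' theorem:
P(A|B) = P(B|A)·P(A) / P(B)

P(the item is flagged defective) = 93/100 × 7/50 + 9/100 × 43/50
= 651/5000 + 387/5000 = 519/2500

P(the item is actually defective|the item is flagged defective) = (651/5000) / (519/2500) = 217/346

P(the item is actually defective|the item is flagged defective) = 217/346 ≈ 62.72%


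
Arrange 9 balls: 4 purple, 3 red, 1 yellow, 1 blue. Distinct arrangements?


9!/(4!×3!×1!×1!) = 2520

2520


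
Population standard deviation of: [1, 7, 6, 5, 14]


Mean = 33/5
  (1-33/5)²=784/25
  (7-33/5)²=4/25
  (6-33/5)²=9/25
  (5-33/5)²=64/25
  (14-33/5)²=1369/25
Σ(x-μ)² = 446/5
σ² = (446/5)/5 = 446/25

σ = √(446/25) ≈ 4.2237


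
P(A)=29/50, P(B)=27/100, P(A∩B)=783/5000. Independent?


P(A)×P(B) = 783/5000
P(A∩B) = 783/5000
Equal ✓ → Independent

Yes, independent


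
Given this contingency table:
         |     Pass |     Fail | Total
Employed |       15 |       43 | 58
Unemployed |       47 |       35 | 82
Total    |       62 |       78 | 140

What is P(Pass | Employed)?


P(Pass | Employed) = 15/(15+43) = 15/58

P(Pass|Employed) = 15/58 ≈ 25.86%


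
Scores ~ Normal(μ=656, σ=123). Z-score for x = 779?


z = (x - μ)/σ = (779 - 656)/123 = 1.0

z = 1.0


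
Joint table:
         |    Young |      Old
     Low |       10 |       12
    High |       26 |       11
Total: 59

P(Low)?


P(Low) = (10+12)/59 = 22/59

P(Low) = 22/59 ≈ 37.29%


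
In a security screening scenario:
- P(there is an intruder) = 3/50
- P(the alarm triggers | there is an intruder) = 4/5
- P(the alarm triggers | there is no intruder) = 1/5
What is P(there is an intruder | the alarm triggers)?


Using Bayes' theorem:
P(A|B) = P(B|A)·P(A) / P(B)

P(the alarm triggers) = 4/5 × 3/50 + 1/5 × 47/50
= 6/125 + 47/250 = 59/250

P(there is an intruder|the alarm triggers) = (6/125) / (59/250) = 12/59

P(there is an intruder|the alarm triggers) = 12/59 ≈ 20.34%


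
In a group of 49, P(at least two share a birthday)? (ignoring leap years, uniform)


P(all different) = Π(365-i)/365 for i=0..48
= 0.034220
P(match) = 1 - 0.034220 = 0.965780

P ≈ 0.9658 ≈ 96.58%


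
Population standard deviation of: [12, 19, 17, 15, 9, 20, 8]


Mean = 100/7
  (12-100/7)²=256/49
  (19-100/7)²=1089/49
  (17-100/7)²=361/49
  (15-100/7)²=25/49
  (9-100/7)²=1369/49
  (20-100/7)²=1600/49
  (8-100/7)²=1936/49
Σ(x-μ)² = 948/7
σ² = (948/7)/7 = 948/49

σ = √(948/49) ≈ 4.3985


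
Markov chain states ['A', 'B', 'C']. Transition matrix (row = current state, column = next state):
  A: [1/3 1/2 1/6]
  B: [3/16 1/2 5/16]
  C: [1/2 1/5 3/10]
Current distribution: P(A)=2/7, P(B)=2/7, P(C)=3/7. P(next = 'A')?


P(next=A) = Σᵢ P(now=i)×P(i→A)
= 2/7×1/3 + 2/7×3/16 + 3/7×1/2
= 2/21 + 3/56 + 3/14 = 61/168

P = 61/168 ≈ 0.3631


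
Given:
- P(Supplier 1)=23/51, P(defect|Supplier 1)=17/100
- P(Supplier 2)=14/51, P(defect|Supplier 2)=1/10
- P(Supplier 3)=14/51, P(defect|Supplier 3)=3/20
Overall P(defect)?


P(B) = Σ P(B|Aᵢ)×P(Aᵢ)
  17/100×23/51 = 23/300
  1/10×14/51 = 7/255
  3/20×14/51 = 7/170
Sum = 247/1700

P(defect) = 247/1700 ≈ 14.53%


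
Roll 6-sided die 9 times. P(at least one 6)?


P(no 6)^9 = (5/6)^9 = 1953125/10077696
P(≥1) = 1 - 1953125/10077696 = 8124571/10077696

P = 8124571/10077696 ≈ 80.62%


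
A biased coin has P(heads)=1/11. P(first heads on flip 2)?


Geometric: P(X=2) = (1-p)^(k-1)×p = (10/11)^1×1/11 = 10/121

P(X=2) = 10/121 ≈ 8.26%


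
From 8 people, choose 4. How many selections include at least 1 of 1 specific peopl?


Complement: C(8,4) - C(7,4) = 70 - 35 = 35

35


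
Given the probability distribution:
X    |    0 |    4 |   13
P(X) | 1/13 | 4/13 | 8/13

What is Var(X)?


E[X] = 120/13
E[X²] = 1416/13
Var(X) = E[X²] - (E[X])² = 1416/13 - 14400/169 = 4008/169

Var(X) = 4008/169 ≈ 23.7160


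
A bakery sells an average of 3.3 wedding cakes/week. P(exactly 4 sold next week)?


Poisson(λ=3.3): P(X=4) = e^(-λ)×λ^k/k!
= e^(-3.3) × 3.3^4 / 4!
≈ 0.0368831674 × 118.5921 / 24 ≈ 0.182252

P(X=4) ≈ 0.182252 ≈ 18.23%


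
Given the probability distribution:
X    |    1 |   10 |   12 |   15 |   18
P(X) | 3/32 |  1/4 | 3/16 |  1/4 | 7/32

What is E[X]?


E[X] = Σ x·P(X=x)
= (1)×(3/32) + (10)×(1/4) + (12)×(3/16) + (15)×(1/4) + (18)×(7/32)
= 401/32

E[X] = 401/32


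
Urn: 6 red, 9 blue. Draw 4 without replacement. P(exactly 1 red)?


Hypergeometric: C(6,1)×C(9,3)/C(15,4)
= 6×84/1365 = 24/65

P(X=1) = 24/65 ≈ 36.92%


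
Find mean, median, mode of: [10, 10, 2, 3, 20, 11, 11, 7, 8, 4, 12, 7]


Sorted: [2, 3, 4, 7, 7, 8, 10, 10, 11, 11, 12, 20]
Mean = 105/12 = 35/4
Median = 9
Freq: {10: 2, 2: 1, 3: 1, 20: 1, 11: 2, 7: 2, 8: 1, 4: 1, 12: 1}
Mode: [7, 10, 11]

Mean=35/4, Median=9, Mode=[7, 10, 11]


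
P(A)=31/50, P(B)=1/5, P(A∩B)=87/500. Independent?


P(A)×P(B) = 31/250
P(A∩B) = 87/500
Not equal → NOT independent

No, not independent


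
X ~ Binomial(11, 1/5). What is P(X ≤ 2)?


P(X ≤ 2) = Σ P(X=i) for i=0..2
P(X=0) = 4194304/48828125
P(X=1) = 11534336/48828125
P(X=2) = 2883584/9765625
Sum = 6029312/9765625

P(X ≤ 2) = 6029312/9765625 ≈ 61.74%


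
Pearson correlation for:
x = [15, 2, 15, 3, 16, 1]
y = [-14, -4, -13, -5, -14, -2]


n=6, Σx=52, Σy=-52, Σxy=-654, Σx²=720, Σy²=606
r = (6×(-654) - 52×(-52))/√((6×720 - 52²)(6×606 - (-52)²))
= -1220/√(1616×932) = -1220/√1506112 ≈ -1220/1227.2375 ≈ -0.9941

r ≈ -0.9941


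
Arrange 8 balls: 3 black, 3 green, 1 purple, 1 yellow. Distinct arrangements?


8!/(3!×3!×1!×1!) = 1120

1120


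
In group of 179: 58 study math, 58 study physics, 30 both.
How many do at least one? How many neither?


|A∪B| = 58+58-30 = 86
Neither = 179-86 = 93

At least one: 86; Neither: 93


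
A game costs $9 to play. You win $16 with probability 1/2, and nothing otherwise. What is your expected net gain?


E[gain] = (16-9)×1/2 + (-9)×1/2
= 7/2 - 9/2 = -1

Expected net gain = $-1 ≈ $-1.00


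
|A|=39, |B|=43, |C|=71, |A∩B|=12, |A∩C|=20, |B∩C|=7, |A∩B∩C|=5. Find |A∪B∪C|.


|A∪B∪C| = 39+43+71-12-20-7+5 = 119

|A∪B∪C| = 119


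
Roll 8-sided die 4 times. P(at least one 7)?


P(no 7)^4 = (7/8)^4 = 2401/4096
P(≥1) = 1 - 2401/4096 = 1695/4096

P = 1695/4096 ≈ 41.38%


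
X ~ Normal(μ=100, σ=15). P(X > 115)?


z = (115-100)/15 = 1.0
P(X > 115) = 1 - P(Z ≤ 1.0) = 1 - 0.8413 = 0.1587

P(X > 115) ≈ 0.1587


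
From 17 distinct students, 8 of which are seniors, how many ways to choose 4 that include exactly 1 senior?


Choose 1 of the 8 seniors and 3 of the other 9 students:
C(8,1)×C(9,3) = 8×84 = 672

672


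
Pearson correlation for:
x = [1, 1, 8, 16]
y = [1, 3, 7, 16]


n=4, Σx=26, Σy=27, Σxy=316, Σx²=322, Σy²=315
r = (4×316 - 26×27)/√((4×322 - 26²)(4×315 - 27²))
= 562/√(612×531) = 562/√324972 ≈ 562/570.0632 ≈ 0.9859

r ≈ 0.9859


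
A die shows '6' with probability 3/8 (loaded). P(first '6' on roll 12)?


Geometric: P(X=12) = (1-p)^(k-1)×p = (5/8)^11×3/8 = 146484375/68719476736

P(X=12) = 146484375/68719476736 ≈ 0.21%


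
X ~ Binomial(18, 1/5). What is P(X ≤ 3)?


P(X ≤ 3) = Σ P(X=i) for i=0..3
P(X=0) = 68719476736/3814697265625
P(X=1) = 309237645312/3814697265625
P(X=2) = 657129996288/3814697265625
P(X=3) = 876173328384/3814697265625
Sum = 382252089344/762939453125

P(X ≤ 3) = 382252089344/762939453125 ≈ 50.10%


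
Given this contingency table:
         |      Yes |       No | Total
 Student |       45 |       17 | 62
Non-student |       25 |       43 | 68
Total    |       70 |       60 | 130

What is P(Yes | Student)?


P(Yes | Student) = 45/(45+17) = 45/62

P(Yes|Student) = 45/62 ≈ 72.58%


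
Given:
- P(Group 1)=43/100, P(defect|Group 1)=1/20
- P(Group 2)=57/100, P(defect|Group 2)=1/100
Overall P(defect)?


P(B) = Σ P(B|Aᵢ)×P(Aᵢ)
  1/20×43/100 = 43/2000
  1/100×57/100 = 57/10000
Sum = 17/625

P(defect) = 17/625 ≈ 2.72%


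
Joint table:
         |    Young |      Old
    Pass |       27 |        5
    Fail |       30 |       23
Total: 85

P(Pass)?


P(Pass) = (27+5)/85 = 32/85

P(Pass) = 32/85 ≈ 37.65%


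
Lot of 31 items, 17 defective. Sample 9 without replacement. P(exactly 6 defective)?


Hypergeometric: C(17,6)×C(14,3)/C(31,9)
= 12376×364/20160075 = 346528/1550775

P(X=6) = 346528/1550775 ≈ 22.35%


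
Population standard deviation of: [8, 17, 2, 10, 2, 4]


Mean = 43/6
  (8-43/6)²=25/36
  (17-43/6)²=3481/36
  (2-43/6)²=961/36
  (10-43/6)²=289/36
  (2-43/6)²=961/36
  (4-43/6)²=361/36
Σ(x-μ)² = 1013/6
σ² = (1013/6)/6 = 1013/36

σ = √(1013/36) ≈ 5.3046


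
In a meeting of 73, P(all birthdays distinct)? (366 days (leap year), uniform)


P(all different) = Π(366-i)/366 for i=0..72
= (366/366)×(365/366)×...×(294/366)
= 0.000449

P ≈ 0.0004 ≈ 0.04%


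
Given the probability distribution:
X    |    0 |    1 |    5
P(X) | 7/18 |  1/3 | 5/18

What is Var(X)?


E[X] = 31/18
E[X²] = 131/18
Var(X) = E[X²] - (E[X])² = 131/18 - 961/324 = 1397/324

Var(X) = 1397/324 ≈ 4.3117


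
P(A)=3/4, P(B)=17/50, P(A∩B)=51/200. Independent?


P(A)×P(B) = 51/200
P(A∩B) = 51/200
Equal ✓ → Independent

Yes, independent


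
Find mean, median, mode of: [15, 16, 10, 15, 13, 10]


Sorted: [10, 10, 13, 15, 15, 16]
Mean = 79/6
Median = 14
Freq: {15: 2, 16: 1, 10: 2, 13: 1}
Mode: [10, 15]

Mean=79/6, Median=14, Mode=[10, 15]


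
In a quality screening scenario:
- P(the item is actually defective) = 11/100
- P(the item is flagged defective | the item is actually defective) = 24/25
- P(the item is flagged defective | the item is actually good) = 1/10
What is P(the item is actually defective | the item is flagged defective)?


Using Bayes' theorem:
P(A|B) = P(B|A)·P(A) / P(B)

P(the item is flagged defective) = 24/25 × 11/100 + 1/10 × 89/100
= 66/625 + 89/1000 = 973/5000

P(the item is actually defective|the item is flagged defective) = (66/625) / (973/5000) = 528/973

P(the item is actually defective|the item is flagged defective) = 528/973 ≈ 54.27%


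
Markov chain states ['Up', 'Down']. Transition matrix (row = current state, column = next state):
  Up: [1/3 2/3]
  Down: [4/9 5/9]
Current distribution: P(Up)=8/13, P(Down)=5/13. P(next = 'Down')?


P(next=Down) = Σᵢ P(now=i)×P(i→Down)
= 8/13×2/3 + 5/13×5/9
= 16/39 + 25/117 = 73/117

P = 73/117 ≈ 0.6239


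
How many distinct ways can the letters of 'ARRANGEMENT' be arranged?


Letters: 11, freq: {'A': 2, 'R': 2, 'N': 2, 'G': 1, 'E': 2, 'M': 1, 'T': 1}
11!/(2!×2!×2!×1!×2!×1!×1!) = 39916800/16 = 2494800

2494800


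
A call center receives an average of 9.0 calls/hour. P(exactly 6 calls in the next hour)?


Poisson(λ=9.0): P(X=6) = e^(-λ)×λ^k/k!
= e^(-9.0) × 9.0^6 / 6!
≈ 0.0001234098041 × 531441 / 720 ≈ 0.091090

P(X=6) ≈ 0.091090 ≈ 9.11%


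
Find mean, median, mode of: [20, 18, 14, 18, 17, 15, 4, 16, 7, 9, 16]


Sorted: [4, 7, 9, 14, 15, 16, 16, 17, 18, 18, 20]
Mean = 154/11 = 14
Median = 16
Freq: {20: 1, 18: 2, 14: 1, 17: 1, 15: 1, 4: 1, 16: 2, 7: 1, 9: 1}
Mode: [16, 18]

Mean=14, Median=16, Mode=[16, 18]


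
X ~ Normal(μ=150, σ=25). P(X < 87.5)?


z = (87.5-150)/25 = -2.5
P(Z < -2.5) = 0.0062

P(X < 87.5) ≈ 0.0062


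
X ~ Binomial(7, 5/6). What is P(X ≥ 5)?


P(X ≥ 5) = Σ P(X=i) for i=5..7
P(X=5) = 21875/93312
P(X=6) = 109375/279936
P(X=7) = 78125/279936
Sum = 3125/3456

P(X ≥ 5) = 3125/3456 ≈ 90.42%


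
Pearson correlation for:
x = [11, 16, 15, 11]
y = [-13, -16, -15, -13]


n=4, Σx=53, Σy=-57, Σxy=-767, Σx²=723, Σy²=819
r = (4×(-767) - 53×(-57))/√((4×723 - 53²)(4×819 - (-57)²))
= -47/√(83×27) = -47/√2241 ≈ -47/47.3392 ≈ -0.9928

r ≈ -0.9928


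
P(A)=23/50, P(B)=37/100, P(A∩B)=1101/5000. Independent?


P(A)×P(B) = 851/5000
P(A∩B) = 1101/5000
Not equal → NOT independent

No, not independent


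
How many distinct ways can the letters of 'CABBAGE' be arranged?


Letters: 7, freq: {'C': 1, 'A': 2, 'B': 2, 'G': 1, 'E': 1}
7!/(1!×2!×2!×1!×1!) = 5040/4 = 1260

1260


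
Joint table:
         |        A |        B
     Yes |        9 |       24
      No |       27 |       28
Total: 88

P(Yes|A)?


P(Yes|A) = 9/(9+27) = 9/36 = 1/4

P = 1/4 ≈ 25.00%


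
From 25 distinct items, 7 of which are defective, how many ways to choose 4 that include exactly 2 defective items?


Choose 2 of the 7 defective items and 2 of the other 18 items:
C(7,2)×C(18,2) = 21×153 = 3213

3213


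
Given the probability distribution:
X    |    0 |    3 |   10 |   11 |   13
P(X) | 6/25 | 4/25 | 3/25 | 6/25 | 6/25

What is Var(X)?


E[X] = 186/25
E[X²] = 2076/25
Var(X) = E[X²] - (E[X])² = 2076/25 - 34596/625 = 17304/625

Var(X) = 17304/625 ≈ 27.6864


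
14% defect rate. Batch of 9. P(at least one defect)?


P(all good) = (43/50)^9 = 502592611936843/1953125000000000
P(≥1 defect) = 1450532388063157/1953125000000000

P = 1450532388063157/1953125000000000 ≈ 74.27%


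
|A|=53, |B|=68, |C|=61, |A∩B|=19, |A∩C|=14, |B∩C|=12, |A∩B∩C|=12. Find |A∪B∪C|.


|A∪B∪C| = 53+68+61-19-14-12+12 = 149

|A∪B∪C| = 149


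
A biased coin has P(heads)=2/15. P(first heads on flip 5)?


Geometric: P(X=5) = (1-p)^(k-1)×p = (13/15)^4×2/15 = 57122/759375

P(X=5) = 57122/759375 ≈ 7.52%


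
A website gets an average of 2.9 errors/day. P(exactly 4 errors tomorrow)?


Poisson(λ=2.9): P(X=4) = e^(-λ)×λ^k/k!
= e^(-2.9) × 2.9^4 / 4!
≈ 0.05502322006 × 70.7281 / 24 ≈ 0.162154

P(X=4) ≈ 0.162154 ≈ 16.22%


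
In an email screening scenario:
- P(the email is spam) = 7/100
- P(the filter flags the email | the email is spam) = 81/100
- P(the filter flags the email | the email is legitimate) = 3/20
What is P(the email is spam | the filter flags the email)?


Using Bayes' theorem:
P(A|B) = P(B|A)·P(A) / P(B)

P(the filter flags the email) = 81/100 × 7/100 + 3/20 × 93/100
= 567/10000 + 279/2000 = 981/5000

P(the email is spam|the filter flags the email) = (567/10000) / (981/5000) = 63/218

P(the email is spam|the filter flags the email) = 63/218 ≈ 28.90%


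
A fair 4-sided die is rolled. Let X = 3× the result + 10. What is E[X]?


E[die] = (1+4)/2 = 5/2
E[X] = 3×5/2 + 10 = 35/2

E[X] = 35/2


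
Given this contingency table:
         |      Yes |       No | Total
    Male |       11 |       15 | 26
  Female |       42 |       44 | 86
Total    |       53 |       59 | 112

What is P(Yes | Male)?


P(Yes | Male) = 11/(11+15) = 11/26

P(Yes|Male) = 11/26 ≈ 42.31%


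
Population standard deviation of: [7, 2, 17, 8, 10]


Mean = 44/5
  (7-44/5)²=81/25
  (2-44/5)²=1156/25
  (17-44/5)²=1681/25
  (8-44/5)²=16/25
  (10-44/5)²=36/25
Σ(x-μ)² = 594/5
σ² = (594/5)/5 = 594/25

σ = √(594/25) ≈ 4.8744


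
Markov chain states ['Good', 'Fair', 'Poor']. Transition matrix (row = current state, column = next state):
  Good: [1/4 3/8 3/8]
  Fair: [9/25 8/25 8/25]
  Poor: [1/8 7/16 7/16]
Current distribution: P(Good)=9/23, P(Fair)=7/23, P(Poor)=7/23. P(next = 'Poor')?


P(next=Poor) = Σᵢ P(now=i)×P(i→Poor)
= 9/23×3/8 + 7/23×8/25 + 7/23×7/16
= 27/184 + 56/575 + 49/368 = 3471/9200

P = 3471/9200 ≈ 0.3773


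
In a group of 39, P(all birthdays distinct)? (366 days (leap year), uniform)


P(all different) = Π(366-i)/366 for i=0..38
= (366/366)×(365/366)×...×(328/366)
= 0.122510

P ≈ 0.1225 ≈ 12.25%


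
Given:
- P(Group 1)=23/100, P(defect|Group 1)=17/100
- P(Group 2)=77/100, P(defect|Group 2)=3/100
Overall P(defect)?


P(B) = Σ P(B|Aᵢ)×P(Aᵢ)
  17/100×23/100 = 391/10000
  3/100×77/100 = 231/10000
Sum = 311/5000

P(defect) = 311/5000 ≈ 6.22%


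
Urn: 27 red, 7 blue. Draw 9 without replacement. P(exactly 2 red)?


Hypergeometric: C(27,2)×C(7,7)/C(34,9)
= 351×1/52451256 = 9/1344904

P(X=2) = 9/1344904 ≈ 0.00%


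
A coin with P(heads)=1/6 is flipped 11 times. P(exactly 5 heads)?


Binomial: P(X=5) = C(11,5)×p^5×(1-p)^6
= 462 × 1/7776 × 15625/46656 = 1203125/60466176

P(X=5) = 1203125/60466176 ≈ 1.99%


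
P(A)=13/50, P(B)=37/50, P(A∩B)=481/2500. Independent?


P(A)×P(B) = 481/2500
P(A∩B) = 481/2500
Equal ✓ → Independent

Yes, independent


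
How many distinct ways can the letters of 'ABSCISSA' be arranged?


Letters: 8, freq: {'A': 2, 'B': 1, 'S': 3, 'C': 1, 'I': 1}
8!/(2!×1!×3!×1!×1!) = 40320/12 = 3360

3360


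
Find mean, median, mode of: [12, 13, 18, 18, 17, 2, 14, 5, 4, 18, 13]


Sorted: [2, 4, 5, 12, 13, 13, 14, 17, 18, 18, 18]
Mean = 134/11
Median = 13
Freq: {12: 1, 13: 2, 18: 3, 17: 1, 2: 1, 14: 1, 5: 1, 4: 1}
Mode: [18]

Mean=134/11, Median=13, Mode=18


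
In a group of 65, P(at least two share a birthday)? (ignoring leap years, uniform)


P(all different) = Π(365-i)/365 for i=0..64
= 0.002317
P(match) = 1 - 0.002317 = 0.997683

P ≈ 0.9977 ≈ 99.77%


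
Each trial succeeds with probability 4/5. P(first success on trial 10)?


Geometric: P(X=10) = (1-p)^(k-1)×p = (1/5)^9×4/5 = 4/9765625

P(X=10) = 4/9765625 ≈ 0.00%


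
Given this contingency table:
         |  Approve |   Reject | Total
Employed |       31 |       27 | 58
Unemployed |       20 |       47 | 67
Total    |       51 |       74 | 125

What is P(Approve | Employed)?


P(Approve | Employed) = 31/(31+27) = 31/58

P(Approve|Employed) = 31/58 ≈ 53.45%


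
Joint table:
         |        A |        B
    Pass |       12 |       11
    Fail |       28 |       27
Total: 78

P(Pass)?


P(Pass) = (12+11)/78 = 23/78

P(Pass) = 23/78 ≈ 29.49%


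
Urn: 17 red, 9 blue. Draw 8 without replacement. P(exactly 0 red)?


Hypergeometric: C(17,0)×C(9,8)/C(26,8)
= 1×9/1562275 = 9/1562275

P(X=0) = 9/1562275 ≈ 0.00%


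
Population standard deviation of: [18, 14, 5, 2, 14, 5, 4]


Mean = 62/7
  (18-62/7)²=4096/49
  (14-62/7)²=1296/49
  (5-62/7)²=729/49
  (2-62/7)²=2304/49
  (14-62/7)²=1296/49
  (5-62/7)²=729/49
  (4-62/7)²=1156/49
Σ(x-μ)² = 1658/7
σ² = (1658/7)/7 = 1658/49

σ = √(1658/49) ≈ 5.8169


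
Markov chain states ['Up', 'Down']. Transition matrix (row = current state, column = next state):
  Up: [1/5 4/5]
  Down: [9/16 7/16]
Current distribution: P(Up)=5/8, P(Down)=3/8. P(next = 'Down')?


P(next=Down) = Σᵢ P(now=i)×P(i→Down)
= 5/8×4/5 + 3/8×7/16
= 1/2 + 21/128 = 85/128

P = 85/128 ≈ 0.6641


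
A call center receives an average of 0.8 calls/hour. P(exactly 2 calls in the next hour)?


Poisson(λ=0.8): P(X=2) = e^(-λ)×λ^k/k!
= e^(-0.8) × 0.8^2 / 2!
≈ 0.4493289641 × 0.64 / 2 ≈ 0.143785

P(X=2) ≈ 0.143785 ≈ 14.38%


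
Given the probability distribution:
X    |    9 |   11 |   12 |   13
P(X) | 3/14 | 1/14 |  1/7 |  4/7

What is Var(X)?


E[X] = 83/7
E[X²] = 1002/7
Var(X) = E[X²] - (E[X])² = 1002/7 - 6889/49 = 125/49

Var(X) = 125/49 ≈ 2.5510


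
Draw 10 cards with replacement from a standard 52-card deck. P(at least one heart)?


P(not a heart) = 39/52 = 3/4
P(none in 10 draws) = (3/4)^10 = 59049/1048576
P(≥1 heart) = 1 - 59049/1048576 = 989527/1048576

P = 989527/1048576 ≈ 94.37%


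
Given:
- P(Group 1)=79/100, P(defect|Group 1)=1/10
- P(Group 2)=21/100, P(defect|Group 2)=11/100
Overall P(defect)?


P(B) = Σ P(B|Aᵢ)×P(Aᵢ)
  1/10×79/100 = 79/1000
  11/100×21/100 = 231/10000
Sum = 1021/10000

P(defect) = 1021/10000 ≈ 10.21%


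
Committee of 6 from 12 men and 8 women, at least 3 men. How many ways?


Count by #men:
  3M,3W: C(12,3)×C(8,3)=12320
  4M,2W: C(12,4)×C(8,2)=13860
  5M,1W: C(12,5)×C(8,1)=6336
  6M,0W: C(12,6)×C(8,0)=924
Total = 33440

33440


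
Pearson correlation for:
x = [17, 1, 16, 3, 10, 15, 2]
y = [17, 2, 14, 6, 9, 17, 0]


n=7, Σx=64, Σy=65, Σxy=878, Σx²=884, Σy²=895
r = (7×878 - 64×65)/√((7×884 - 64²)(7×895 - 65²))
= 1986/√(2092×2040) = 1986/√4267680 ≈ 1986/2065.8364 ≈ 0.9614

r ≈ 0.9614


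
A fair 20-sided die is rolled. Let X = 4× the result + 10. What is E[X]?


E[die] = (1+20)/2 = 21/2
E[X] = 4×21/2 + 10 = 52

E[X] = 52


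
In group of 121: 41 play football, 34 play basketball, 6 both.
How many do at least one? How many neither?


|A∪B| = 41+34-6 = 69
Neither = 121-69 = 52

At least one: 69; Neither: 52


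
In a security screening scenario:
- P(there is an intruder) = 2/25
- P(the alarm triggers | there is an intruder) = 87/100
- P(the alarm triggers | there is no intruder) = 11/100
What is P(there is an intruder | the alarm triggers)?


Using Bayes' theorem:
P(A|B) = P(B|A)·P(A) / P(B)

P(the alarm triggers) = 87/100 × 2/25 + 11/100 × 23/25
= 87/1250 + 253/2500 = 427/2500

P(there is an intruder|the alarm triggers) = (87/1250) / (427/2500) = 174/427

P(there is an intruder|the alarm triggers) = 174/427 ≈ 40.75%


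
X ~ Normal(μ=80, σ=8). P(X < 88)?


z = (88-80)/8 = 1.0
P(Z < 1.0) = 0.8413

P(X < 88) ≈ 0.8413


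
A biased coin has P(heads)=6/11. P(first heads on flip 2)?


Geometric: P(X=2) = (1-p)^(k-1)×p = (5/11)^1×6/11 = 30/121

P(X=2) = 30/121 ≈ 24.79%


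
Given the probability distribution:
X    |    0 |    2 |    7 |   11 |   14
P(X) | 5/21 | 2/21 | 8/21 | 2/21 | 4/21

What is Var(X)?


E[X] = 46/7
E[X²] = 1426/21
Var(X) = E[X²] - (E[X])² = 1426/21 - 2116/49 = 3634/147

Var(X) = 3634/147 ≈ 24.7211


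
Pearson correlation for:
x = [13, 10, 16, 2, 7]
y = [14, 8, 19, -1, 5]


n=5, Σx=48, Σy=45, Σxy=599, Σx²=578, Σy²=647
r = (5×599 - 48×45)/√((5×578 - 48²)(5×647 - 45²))
= 835/√(586×1210) = 835/√709060 ≈ 835/842.0570 ≈ 0.9916

r ≈ 0.9916


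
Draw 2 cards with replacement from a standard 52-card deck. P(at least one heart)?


P(not a heart) = 39/52 = 3/4
P(none in 2 draws) = (3/4)^2 = 9/16
P(≥1 heart) = 1 - 9/16 = 7/16

P = 7/16 ≈ 43.75%


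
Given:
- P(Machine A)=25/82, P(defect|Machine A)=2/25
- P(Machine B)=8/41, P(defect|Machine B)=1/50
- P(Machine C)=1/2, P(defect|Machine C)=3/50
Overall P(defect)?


P(B) = Σ P(B|Aᵢ)×P(Aᵢ)
  2/25×25/82 = 1/41
  1/50×8/41 = 4/1025
  3/50×1/2 = 3/100
Sum = 239/4100

P(defect) = 239/4100 ≈ 5.83%


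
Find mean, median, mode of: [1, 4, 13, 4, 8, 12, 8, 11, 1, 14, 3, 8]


Sorted: [1, 1, 3, 4, 4, 8, 8, 8, 11, 12, 13, 14]
Mean = 87/12 = 29/4
Median = 8
Freq: {1: 2, 4: 2, 13: 1, 8: 3, 12: 1, 11: 1, 14: 1, 3: 1}
Mode: [8]

Mean=29/4, Median=8, Mode=8


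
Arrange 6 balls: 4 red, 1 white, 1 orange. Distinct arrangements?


6!/(4!×1!×1!) = 30

30


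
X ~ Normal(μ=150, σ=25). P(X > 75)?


z = (75-150)/25 = -3.0
P(X > 75) = 1 - P(Z ≤ -3.0) = 1 - 0.0013 = 0.9987

P(X > 75) ≈ 0.9987


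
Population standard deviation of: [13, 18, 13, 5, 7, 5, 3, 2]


Mean = 66/8 = 33/4
  (13-33/4)²=361/16
  (18-33/4)²=1521/16
  (13-33/4)²=361/16
  (5-33/4)²=169/16
  (7-33/4)²=25/16
  (5-33/4)²=169/16
  (3-33/4)²=441/16
  (2-33/4)²=625/16
Σ(x-μ)² = 459/2
σ² = (459/2)/8 = 459/16

σ = √(459/16) ≈ 5.3561


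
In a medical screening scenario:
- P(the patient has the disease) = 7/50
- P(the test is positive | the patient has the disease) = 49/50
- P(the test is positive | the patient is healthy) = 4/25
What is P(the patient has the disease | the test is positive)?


Using Bayes' theorem:
P(A|B) = P(B|A)·P(A) / P(B)

P(the test is positive) = 49/50 × 7/50 + 4/25 × 43/50
= 343/2500 + 86/625 = 687/2500

P(the patient has the disease|the test is positive) = (343/2500) / (687/2500) = 343/687

P(the patient has the disease|the test is positive) = 343/687 ≈ 49.93%


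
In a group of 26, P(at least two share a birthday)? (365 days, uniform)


P(all different) = Π(365-i)/365 for i=0..25
= 0.401759
P(match) = 1 - 0.401759 = 0.598241

P ≈ 0.5982 ≈ 59.82%


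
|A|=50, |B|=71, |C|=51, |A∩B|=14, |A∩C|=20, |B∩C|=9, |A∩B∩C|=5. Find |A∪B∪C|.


|A∪B∪C| = 50+71+51-14-20-9+5 = 134

|A∪B∪C| = 134


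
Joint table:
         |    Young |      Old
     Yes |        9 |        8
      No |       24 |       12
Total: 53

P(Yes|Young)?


P(Yes|Young) = 9/(9+24) = 9/33 = 3/11

P = 3/11 ≈ 27.27%


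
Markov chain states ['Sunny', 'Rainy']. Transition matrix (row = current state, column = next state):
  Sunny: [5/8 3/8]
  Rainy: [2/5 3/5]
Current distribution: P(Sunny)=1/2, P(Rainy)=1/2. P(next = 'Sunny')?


P(next=Sunny) = Σᵢ P(now=i)×P(i→Sunny)
= 1/2×5/8 + 1/2×2/5
= 5/16 + 1/5 = 41/80

P = 41/80 ≈ 0.5125


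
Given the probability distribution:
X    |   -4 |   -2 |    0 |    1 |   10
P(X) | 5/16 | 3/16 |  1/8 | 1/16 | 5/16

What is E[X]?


E[X] = Σ x·P(X=x)
= (-4)×(5/16) + (-2)×(3/16) + (0)×(1/8) + (1)×(1/16) + (10)×(5/16)
= 25/16

E[X] = 25/16


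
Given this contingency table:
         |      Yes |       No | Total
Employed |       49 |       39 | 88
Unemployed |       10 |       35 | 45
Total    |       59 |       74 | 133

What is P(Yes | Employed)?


P(Yes | Employed) = 49/(49+39) = 49/88

P(Yes|Employed) = 49/88 ≈ 55.68%


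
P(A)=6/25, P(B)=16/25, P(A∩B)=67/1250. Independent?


P(A)×P(B) = 96/625
P(A∩B) = 67/1250
Not equal → NOT independent

No, not independent


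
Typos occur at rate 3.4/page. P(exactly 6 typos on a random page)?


Poisson(λ=3.4): P(X=6) = e^(-λ)×λ^k/k!
= e^(-3.4) × 3.4^6 / 6!
≈ 0.03337326996 × 1544.804416 / 720 ≈ 0.071604

P(X=6) ≈ 0.071604 ≈ 7.16%
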